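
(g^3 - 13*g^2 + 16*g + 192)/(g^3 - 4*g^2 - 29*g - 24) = (g - 8)/(g + 1)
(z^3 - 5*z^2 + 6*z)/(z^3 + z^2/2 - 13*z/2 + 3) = 2*z*(z - 3)/(2*z^2 + 5*z - 3)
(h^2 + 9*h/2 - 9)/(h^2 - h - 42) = (h - 3/2)/(h - 7)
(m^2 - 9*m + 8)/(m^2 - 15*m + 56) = (m - 1)/(m - 7)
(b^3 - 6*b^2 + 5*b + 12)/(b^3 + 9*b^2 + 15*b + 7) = (b^2 - 7*b + 12)/(b^2 + 8*b + 7)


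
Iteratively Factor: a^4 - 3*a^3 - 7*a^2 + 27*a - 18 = (a - 3)*(a^3 - 7*a + 6) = (a - 3)*(a - 2)*(a^2 + 2*a - 3) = (a - 3)*(a - 2)*(a + 3)*(a - 1)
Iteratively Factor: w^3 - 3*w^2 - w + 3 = (w - 3)*(w^2 - 1) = (w - 3)*(w + 1)*(w - 1)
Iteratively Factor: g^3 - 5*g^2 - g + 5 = (g - 1)*(g^2 - 4*g - 5) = (g - 5)*(g - 1)*(g + 1)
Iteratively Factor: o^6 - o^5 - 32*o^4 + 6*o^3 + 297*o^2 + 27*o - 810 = (o + 3)*(o^5 - 4*o^4 - 20*o^3 + 66*o^2 + 99*o - 270) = (o - 3)*(o + 3)*(o^4 - o^3 - 23*o^2 - 3*o + 90) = (o - 3)*(o + 3)^2*(o^3 - 4*o^2 - 11*o + 30) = (o - 3)*(o - 2)*(o + 3)^2*(o^2 - 2*o - 15) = (o - 3)*(o - 2)*(o + 3)^3*(o - 5)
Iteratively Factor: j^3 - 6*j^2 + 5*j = (j - 1)*(j^2 - 5*j) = j*(j - 1)*(j - 5)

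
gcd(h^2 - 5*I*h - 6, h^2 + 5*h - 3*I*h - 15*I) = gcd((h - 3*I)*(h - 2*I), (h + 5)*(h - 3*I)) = h - 3*I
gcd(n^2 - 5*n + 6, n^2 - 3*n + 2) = n - 2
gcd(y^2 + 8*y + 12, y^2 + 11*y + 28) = 1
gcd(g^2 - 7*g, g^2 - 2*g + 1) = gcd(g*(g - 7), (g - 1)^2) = 1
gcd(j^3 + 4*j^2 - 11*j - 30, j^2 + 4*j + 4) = j + 2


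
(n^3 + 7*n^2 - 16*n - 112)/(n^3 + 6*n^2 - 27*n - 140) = (n - 4)/(n - 5)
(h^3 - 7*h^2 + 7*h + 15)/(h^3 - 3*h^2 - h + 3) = (h - 5)/(h - 1)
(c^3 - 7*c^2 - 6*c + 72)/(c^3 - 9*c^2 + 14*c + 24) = (c + 3)/(c + 1)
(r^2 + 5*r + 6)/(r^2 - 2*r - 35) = (r^2 + 5*r + 6)/(r^2 - 2*r - 35)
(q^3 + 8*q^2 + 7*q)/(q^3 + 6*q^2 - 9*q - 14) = q/(q - 2)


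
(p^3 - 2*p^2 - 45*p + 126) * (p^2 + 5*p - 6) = p^5 + 3*p^4 - 61*p^3 - 87*p^2 + 900*p - 756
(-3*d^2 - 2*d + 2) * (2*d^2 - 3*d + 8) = -6*d^4 + 5*d^3 - 14*d^2 - 22*d + 16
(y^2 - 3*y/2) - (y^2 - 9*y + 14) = 15*y/2 - 14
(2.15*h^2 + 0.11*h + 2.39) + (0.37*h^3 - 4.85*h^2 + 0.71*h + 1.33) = 0.37*h^3 - 2.7*h^2 + 0.82*h + 3.72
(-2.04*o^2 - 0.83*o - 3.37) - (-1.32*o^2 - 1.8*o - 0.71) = -0.72*o^2 + 0.97*o - 2.66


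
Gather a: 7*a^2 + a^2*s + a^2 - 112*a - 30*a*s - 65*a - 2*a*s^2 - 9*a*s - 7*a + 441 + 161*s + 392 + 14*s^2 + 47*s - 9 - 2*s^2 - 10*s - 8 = a^2*(s + 8) + a*(-2*s^2 - 39*s - 184) + 12*s^2 + 198*s + 816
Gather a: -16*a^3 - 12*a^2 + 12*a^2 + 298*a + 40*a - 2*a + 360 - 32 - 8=-16*a^3 + 336*a + 320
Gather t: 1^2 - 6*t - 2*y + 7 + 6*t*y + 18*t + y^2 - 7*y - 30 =t*(6*y + 12) + y^2 - 9*y - 22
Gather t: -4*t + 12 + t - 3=9 - 3*t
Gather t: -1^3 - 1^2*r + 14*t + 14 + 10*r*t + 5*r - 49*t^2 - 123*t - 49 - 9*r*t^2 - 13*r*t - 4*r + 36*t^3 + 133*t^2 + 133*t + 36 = 36*t^3 + t^2*(84 - 9*r) + t*(24 - 3*r)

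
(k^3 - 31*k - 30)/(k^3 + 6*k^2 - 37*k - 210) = (k + 1)/(k + 7)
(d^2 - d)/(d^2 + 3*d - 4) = d/(d + 4)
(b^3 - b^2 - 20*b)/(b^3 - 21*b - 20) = b/(b + 1)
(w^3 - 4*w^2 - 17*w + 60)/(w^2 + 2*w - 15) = (w^2 - w - 20)/(w + 5)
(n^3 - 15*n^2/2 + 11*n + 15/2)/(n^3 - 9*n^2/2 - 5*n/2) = (n - 3)/n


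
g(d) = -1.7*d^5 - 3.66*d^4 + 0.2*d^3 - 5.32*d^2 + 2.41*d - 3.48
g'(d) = -8.5*d^4 - 14.64*d^3 + 0.6*d^2 - 10.64*d + 2.41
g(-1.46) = -24.31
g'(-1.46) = 26.16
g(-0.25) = -4.43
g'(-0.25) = 5.30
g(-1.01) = -13.57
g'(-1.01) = 20.01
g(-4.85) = 2373.79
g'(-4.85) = -2964.80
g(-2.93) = 36.11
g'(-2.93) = -219.47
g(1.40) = -33.19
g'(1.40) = -84.14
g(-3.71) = 405.62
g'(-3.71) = -812.60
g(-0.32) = -4.84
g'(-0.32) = 6.27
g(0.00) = -3.48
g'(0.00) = 2.41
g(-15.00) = 1103738.37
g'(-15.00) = -380605.49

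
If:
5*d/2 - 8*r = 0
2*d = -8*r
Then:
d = 0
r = 0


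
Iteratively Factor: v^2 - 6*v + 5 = (v - 5)*(v - 1)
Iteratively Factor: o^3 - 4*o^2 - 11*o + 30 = (o + 3)*(o^2 - 7*o + 10) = (o - 5)*(o + 3)*(o - 2)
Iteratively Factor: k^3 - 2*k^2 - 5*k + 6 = (k - 1)*(k^2 - k - 6) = (k - 3)*(k - 1)*(k + 2)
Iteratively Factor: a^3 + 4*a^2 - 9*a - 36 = (a + 3)*(a^2 + a - 12) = (a + 3)*(a + 4)*(a - 3)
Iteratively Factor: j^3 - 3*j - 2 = (j - 2)*(j^2 + 2*j + 1) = (j - 2)*(j + 1)*(j + 1)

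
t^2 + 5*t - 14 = (t - 2)*(t + 7)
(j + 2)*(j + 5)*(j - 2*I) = j^3 + 7*j^2 - 2*I*j^2 + 10*j - 14*I*j - 20*I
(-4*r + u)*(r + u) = -4*r^2 - 3*r*u + u^2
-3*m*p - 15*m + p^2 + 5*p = (-3*m + p)*(p + 5)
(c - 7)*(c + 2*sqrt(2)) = c^2 - 7*c + 2*sqrt(2)*c - 14*sqrt(2)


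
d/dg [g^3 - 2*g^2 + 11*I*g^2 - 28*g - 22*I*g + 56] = 3*g^2 + g*(-4 + 22*I) - 28 - 22*I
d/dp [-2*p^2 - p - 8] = -4*p - 1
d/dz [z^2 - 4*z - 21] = 2*z - 4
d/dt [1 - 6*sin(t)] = -6*cos(t)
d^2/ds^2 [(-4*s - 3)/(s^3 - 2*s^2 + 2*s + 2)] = 4*(-6*s^5 + 3*s^4 + 20*s^3 - 3*s^2 + 3*s - 4)/(s^9 - 6*s^8 + 18*s^7 - 26*s^6 + 12*s^5 + 24*s^4 - 28*s^3 + 24*s + 8)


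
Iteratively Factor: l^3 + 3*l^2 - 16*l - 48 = (l - 4)*(l^2 + 7*l + 12) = (l - 4)*(l + 4)*(l + 3)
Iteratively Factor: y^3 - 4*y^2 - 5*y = (y + 1)*(y^2 - 5*y) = y*(y + 1)*(y - 5)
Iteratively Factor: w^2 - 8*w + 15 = (w - 5)*(w - 3)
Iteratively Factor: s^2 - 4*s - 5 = (s - 5)*(s + 1)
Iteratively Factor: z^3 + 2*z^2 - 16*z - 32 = (z + 2)*(z^2 - 16) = (z - 4)*(z + 2)*(z + 4)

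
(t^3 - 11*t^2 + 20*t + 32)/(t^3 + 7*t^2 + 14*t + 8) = (t^2 - 12*t + 32)/(t^2 + 6*t + 8)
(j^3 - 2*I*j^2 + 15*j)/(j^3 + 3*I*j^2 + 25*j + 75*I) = j/(j + 5*I)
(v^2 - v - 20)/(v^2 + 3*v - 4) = (v - 5)/(v - 1)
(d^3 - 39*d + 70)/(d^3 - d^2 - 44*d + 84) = (d - 5)/(d - 6)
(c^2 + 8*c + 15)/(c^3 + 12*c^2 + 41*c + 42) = (c + 5)/(c^2 + 9*c + 14)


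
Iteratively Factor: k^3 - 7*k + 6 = (k - 1)*(k^2 + k - 6) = (k - 1)*(k + 3)*(k - 2)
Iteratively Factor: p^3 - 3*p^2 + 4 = (p + 1)*(p^2 - 4*p + 4) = (p - 2)*(p + 1)*(p - 2)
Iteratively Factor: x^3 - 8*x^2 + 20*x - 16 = (x - 4)*(x^2 - 4*x + 4) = (x - 4)*(x - 2)*(x - 2)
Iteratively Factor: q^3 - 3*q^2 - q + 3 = (q - 3)*(q^2 - 1) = (q - 3)*(q - 1)*(q + 1)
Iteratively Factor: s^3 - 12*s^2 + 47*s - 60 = (s - 5)*(s^2 - 7*s + 12) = (s - 5)*(s - 4)*(s - 3)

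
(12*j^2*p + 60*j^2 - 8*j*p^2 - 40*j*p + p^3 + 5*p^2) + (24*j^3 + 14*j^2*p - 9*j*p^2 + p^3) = 24*j^3 + 26*j^2*p + 60*j^2 - 17*j*p^2 - 40*j*p + 2*p^3 + 5*p^2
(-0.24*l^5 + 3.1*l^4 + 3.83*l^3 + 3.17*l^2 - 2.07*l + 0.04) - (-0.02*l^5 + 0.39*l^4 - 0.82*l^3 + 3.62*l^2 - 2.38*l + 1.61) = -0.22*l^5 + 2.71*l^4 + 4.65*l^3 - 0.45*l^2 + 0.31*l - 1.57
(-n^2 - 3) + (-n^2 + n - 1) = -2*n^2 + n - 4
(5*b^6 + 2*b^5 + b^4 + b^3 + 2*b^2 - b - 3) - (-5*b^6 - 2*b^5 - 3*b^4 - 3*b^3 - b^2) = 10*b^6 + 4*b^5 + 4*b^4 + 4*b^3 + 3*b^2 - b - 3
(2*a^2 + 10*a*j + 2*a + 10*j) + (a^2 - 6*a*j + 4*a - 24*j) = 3*a^2 + 4*a*j + 6*a - 14*j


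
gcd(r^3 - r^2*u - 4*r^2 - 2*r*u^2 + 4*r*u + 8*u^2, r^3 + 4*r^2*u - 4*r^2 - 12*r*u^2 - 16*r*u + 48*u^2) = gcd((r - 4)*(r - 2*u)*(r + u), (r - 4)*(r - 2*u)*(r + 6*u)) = r^2 - 2*r*u - 4*r + 8*u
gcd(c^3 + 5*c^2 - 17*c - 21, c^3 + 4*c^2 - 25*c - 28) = c^2 + 8*c + 7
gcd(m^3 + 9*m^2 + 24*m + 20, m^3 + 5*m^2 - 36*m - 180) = m + 5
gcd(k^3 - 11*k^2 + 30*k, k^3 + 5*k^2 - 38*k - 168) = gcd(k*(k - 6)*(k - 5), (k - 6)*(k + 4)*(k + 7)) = k - 6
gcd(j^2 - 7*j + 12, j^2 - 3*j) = j - 3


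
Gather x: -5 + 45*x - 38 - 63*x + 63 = 20 - 18*x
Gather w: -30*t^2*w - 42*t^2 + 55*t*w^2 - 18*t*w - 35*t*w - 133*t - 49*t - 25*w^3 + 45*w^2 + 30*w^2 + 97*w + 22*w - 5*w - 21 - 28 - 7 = -42*t^2 - 182*t - 25*w^3 + w^2*(55*t + 75) + w*(-30*t^2 - 53*t + 114) - 56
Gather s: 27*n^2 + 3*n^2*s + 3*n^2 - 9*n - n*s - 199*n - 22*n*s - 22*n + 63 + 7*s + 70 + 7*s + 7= 30*n^2 - 230*n + s*(3*n^2 - 23*n + 14) + 140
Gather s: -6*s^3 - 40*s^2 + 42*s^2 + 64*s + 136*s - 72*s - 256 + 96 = -6*s^3 + 2*s^2 + 128*s - 160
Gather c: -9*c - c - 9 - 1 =-10*c - 10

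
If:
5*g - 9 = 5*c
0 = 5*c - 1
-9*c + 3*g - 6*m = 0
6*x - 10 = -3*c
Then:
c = 1/5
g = 2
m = 7/10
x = 47/30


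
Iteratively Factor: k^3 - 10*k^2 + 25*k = (k - 5)*(k^2 - 5*k) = (k - 5)^2*(k)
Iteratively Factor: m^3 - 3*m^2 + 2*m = (m - 2)*(m^2 - m) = m*(m - 2)*(m - 1)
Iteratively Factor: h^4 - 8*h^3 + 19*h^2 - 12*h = (h - 1)*(h^3 - 7*h^2 + 12*h) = h*(h - 1)*(h^2 - 7*h + 12) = h*(h - 4)*(h - 1)*(h - 3)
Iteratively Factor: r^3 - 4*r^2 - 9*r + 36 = (r - 3)*(r^2 - r - 12) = (r - 3)*(r + 3)*(r - 4)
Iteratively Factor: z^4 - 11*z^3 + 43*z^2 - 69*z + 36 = (z - 3)*(z^3 - 8*z^2 + 19*z - 12) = (z - 3)^2*(z^2 - 5*z + 4) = (z - 4)*(z - 3)^2*(z - 1)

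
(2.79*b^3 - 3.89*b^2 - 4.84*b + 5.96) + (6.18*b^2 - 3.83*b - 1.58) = 2.79*b^3 + 2.29*b^2 - 8.67*b + 4.38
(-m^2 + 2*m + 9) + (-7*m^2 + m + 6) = -8*m^2 + 3*m + 15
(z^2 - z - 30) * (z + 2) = z^3 + z^2 - 32*z - 60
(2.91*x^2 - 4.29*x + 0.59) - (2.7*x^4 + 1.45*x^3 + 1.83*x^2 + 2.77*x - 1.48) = -2.7*x^4 - 1.45*x^3 + 1.08*x^2 - 7.06*x + 2.07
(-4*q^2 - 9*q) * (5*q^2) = -20*q^4 - 45*q^3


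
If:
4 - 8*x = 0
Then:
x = 1/2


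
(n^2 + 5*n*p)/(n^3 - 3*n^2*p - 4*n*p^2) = (-n - 5*p)/(-n^2 + 3*n*p + 4*p^2)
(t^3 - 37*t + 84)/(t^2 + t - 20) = (t^2 + 4*t - 21)/(t + 5)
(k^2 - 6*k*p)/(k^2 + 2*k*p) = (k - 6*p)/(k + 2*p)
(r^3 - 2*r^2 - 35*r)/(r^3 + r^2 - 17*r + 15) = r*(r - 7)/(r^2 - 4*r + 3)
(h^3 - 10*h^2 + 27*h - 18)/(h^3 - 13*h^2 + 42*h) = (h^2 - 4*h + 3)/(h*(h - 7))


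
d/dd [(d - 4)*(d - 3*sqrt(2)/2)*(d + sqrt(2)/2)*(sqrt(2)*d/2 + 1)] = 2*sqrt(2)*d^3 - 6*sqrt(2)*d^2 - 7*sqrt(2)*d/2 - 3/2 + 7*sqrt(2)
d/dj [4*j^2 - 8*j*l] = 8*j - 8*l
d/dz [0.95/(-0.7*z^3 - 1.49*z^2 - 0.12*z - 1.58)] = (1.995*z^2 + 2.831*z + 0.114)/(0.7*z^3 + 1.49*z^2 + 0.12*z + 1.58)^2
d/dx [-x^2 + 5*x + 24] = 5 - 2*x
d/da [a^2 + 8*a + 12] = 2*a + 8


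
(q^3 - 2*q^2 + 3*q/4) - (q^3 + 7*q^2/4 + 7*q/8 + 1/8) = -15*q^2/4 - q/8 - 1/8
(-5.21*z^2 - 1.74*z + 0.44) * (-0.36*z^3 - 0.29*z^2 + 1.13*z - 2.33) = 1.8756*z^5 + 2.1373*z^4 - 5.5411*z^3 + 10.0455*z^2 + 4.5514*z - 1.0252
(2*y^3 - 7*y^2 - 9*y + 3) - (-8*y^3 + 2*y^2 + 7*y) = 10*y^3 - 9*y^2 - 16*y + 3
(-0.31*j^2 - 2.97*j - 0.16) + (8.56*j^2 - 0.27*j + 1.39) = 8.25*j^2 - 3.24*j + 1.23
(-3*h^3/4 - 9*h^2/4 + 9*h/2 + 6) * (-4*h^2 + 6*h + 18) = 3*h^5 + 9*h^4/2 - 45*h^3 - 75*h^2/2 + 117*h + 108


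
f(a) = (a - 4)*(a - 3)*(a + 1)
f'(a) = (a - 4)*(a - 3) + (a - 4)*(a + 1) + (a - 3)*(a + 1) = 3*a^2 - 12*a + 5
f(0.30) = 12.99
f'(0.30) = 1.67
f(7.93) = 173.02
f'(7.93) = 98.49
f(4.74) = 7.39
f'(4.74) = 15.52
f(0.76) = 12.77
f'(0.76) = -2.39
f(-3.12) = -92.38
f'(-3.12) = 71.64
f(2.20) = 4.61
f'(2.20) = -6.88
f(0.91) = 12.33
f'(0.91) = -3.44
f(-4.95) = -281.05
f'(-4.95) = 137.91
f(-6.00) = -450.00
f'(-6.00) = 185.00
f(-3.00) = -84.00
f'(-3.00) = 68.00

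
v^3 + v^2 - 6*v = v*(v - 2)*(v + 3)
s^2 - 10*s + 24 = (s - 6)*(s - 4)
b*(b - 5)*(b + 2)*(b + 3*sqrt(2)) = b^4 - 3*b^3 + 3*sqrt(2)*b^3 - 9*sqrt(2)*b^2 - 10*b^2 - 30*sqrt(2)*b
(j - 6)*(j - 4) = j^2 - 10*j + 24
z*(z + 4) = z^2 + 4*z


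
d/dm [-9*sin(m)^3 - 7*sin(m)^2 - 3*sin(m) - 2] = (-14*sin(m) + 27*cos(m)^2 - 30)*cos(m)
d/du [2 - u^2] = -2*u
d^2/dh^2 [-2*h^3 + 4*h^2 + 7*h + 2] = 8 - 12*h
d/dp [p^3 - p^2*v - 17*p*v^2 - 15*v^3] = 3*p^2 - 2*p*v - 17*v^2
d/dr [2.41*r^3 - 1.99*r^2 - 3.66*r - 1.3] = 7.23*r^2 - 3.98*r - 3.66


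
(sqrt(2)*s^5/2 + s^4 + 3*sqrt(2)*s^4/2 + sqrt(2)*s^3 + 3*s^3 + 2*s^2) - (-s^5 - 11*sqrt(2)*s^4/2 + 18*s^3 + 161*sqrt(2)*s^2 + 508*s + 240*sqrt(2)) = sqrt(2)*s^5/2 + s^5 + s^4 + 7*sqrt(2)*s^4 - 15*s^3 + sqrt(2)*s^3 - 161*sqrt(2)*s^2 + 2*s^2 - 508*s - 240*sqrt(2)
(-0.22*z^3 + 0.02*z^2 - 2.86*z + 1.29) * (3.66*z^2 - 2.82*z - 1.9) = -0.8052*z^5 + 0.6936*z^4 - 10.106*z^3 + 12.7486*z^2 + 1.7962*z - 2.451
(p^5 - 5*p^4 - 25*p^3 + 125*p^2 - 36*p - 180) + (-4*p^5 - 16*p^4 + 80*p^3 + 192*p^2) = -3*p^5 - 21*p^4 + 55*p^3 + 317*p^2 - 36*p - 180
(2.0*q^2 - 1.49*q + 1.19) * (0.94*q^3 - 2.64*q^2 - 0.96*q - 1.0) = 1.88*q^5 - 6.6806*q^4 + 3.1322*q^3 - 3.7112*q^2 + 0.3476*q - 1.19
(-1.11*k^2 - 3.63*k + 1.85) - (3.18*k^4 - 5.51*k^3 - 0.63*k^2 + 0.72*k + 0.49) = -3.18*k^4 + 5.51*k^3 - 0.48*k^2 - 4.35*k + 1.36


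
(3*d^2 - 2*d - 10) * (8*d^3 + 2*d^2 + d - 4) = 24*d^5 - 10*d^4 - 81*d^3 - 34*d^2 - 2*d + 40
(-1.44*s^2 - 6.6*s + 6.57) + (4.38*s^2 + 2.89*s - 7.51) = 2.94*s^2 - 3.71*s - 0.94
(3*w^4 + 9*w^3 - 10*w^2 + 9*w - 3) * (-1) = -3*w^4 - 9*w^3 + 10*w^2 - 9*w + 3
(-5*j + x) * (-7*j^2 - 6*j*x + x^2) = 35*j^3 + 23*j^2*x - 11*j*x^2 + x^3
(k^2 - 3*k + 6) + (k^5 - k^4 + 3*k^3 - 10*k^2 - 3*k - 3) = k^5 - k^4 + 3*k^3 - 9*k^2 - 6*k + 3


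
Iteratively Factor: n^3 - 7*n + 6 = (n + 3)*(n^2 - 3*n + 2) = (n - 1)*(n + 3)*(n - 2)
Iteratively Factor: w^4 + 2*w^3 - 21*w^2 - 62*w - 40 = (w + 4)*(w^3 - 2*w^2 - 13*w - 10) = (w + 1)*(w + 4)*(w^2 - 3*w - 10) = (w + 1)*(w + 2)*(w + 4)*(w - 5)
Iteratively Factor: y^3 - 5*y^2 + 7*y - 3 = (y - 1)*(y^2 - 4*y + 3) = (y - 3)*(y - 1)*(y - 1)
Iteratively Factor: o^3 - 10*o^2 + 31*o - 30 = (o - 5)*(o^2 - 5*o + 6) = (o - 5)*(o - 3)*(o - 2)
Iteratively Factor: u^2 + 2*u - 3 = (u - 1)*(u + 3)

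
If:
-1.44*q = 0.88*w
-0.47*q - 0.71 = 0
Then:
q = -1.51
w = 2.47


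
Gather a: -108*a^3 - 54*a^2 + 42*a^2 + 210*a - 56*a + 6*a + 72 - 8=-108*a^3 - 12*a^2 + 160*a + 64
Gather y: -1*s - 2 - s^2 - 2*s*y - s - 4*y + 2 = -s^2 - 2*s + y*(-2*s - 4)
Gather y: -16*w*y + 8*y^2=-16*w*y + 8*y^2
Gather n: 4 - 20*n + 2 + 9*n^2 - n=9*n^2 - 21*n + 6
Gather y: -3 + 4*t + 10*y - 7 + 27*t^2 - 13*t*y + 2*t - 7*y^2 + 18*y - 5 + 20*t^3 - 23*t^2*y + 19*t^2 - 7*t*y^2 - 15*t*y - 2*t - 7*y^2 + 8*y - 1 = 20*t^3 + 46*t^2 + 4*t + y^2*(-7*t - 14) + y*(-23*t^2 - 28*t + 36) - 16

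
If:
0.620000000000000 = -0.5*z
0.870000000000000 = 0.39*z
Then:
No Solution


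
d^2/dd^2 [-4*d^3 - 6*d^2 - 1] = -24*d - 12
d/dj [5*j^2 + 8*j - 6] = 10*j + 8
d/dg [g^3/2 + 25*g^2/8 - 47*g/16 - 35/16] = 3*g^2/2 + 25*g/4 - 47/16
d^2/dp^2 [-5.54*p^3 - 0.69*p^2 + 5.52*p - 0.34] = -33.24*p - 1.38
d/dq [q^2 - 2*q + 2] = 2*q - 2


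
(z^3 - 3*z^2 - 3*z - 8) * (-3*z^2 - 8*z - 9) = -3*z^5 + z^4 + 24*z^3 + 75*z^2 + 91*z + 72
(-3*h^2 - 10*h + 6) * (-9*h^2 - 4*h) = 27*h^4 + 102*h^3 - 14*h^2 - 24*h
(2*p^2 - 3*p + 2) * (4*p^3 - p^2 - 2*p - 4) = 8*p^5 - 14*p^4 + 7*p^3 - 4*p^2 + 8*p - 8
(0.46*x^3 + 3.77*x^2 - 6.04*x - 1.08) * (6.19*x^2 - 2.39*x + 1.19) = 2.8474*x^5 + 22.2369*x^4 - 45.8505*x^3 + 12.2367*x^2 - 4.6064*x - 1.2852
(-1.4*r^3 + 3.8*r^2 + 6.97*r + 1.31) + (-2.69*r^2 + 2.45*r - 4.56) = -1.4*r^3 + 1.11*r^2 + 9.42*r - 3.25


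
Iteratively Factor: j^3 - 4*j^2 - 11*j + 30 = (j + 3)*(j^2 - 7*j + 10) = (j - 2)*(j + 3)*(j - 5)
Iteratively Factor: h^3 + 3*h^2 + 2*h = (h + 2)*(h^2 + h) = h*(h + 2)*(h + 1)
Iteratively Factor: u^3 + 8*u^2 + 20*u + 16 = (u + 4)*(u^2 + 4*u + 4) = (u + 2)*(u + 4)*(u + 2)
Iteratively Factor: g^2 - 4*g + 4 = (g - 2)*(g - 2)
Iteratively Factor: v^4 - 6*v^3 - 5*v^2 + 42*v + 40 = (v + 1)*(v^3 - 7*v^2 + 2*v + 40) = (v - 5)*(v + 1)*(v^2 - 2*v - 8) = (v - 5)*(v + 1)*(v + 2)*(v - 4)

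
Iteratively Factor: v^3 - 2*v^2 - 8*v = (v + 2)*(v^2 - 4*v) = v*(v + 2)*(v - 4)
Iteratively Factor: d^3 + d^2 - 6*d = (d)*(d^2 + d - 6) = d*(d - 2)*(d + 3)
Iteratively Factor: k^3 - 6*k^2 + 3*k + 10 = (k - 2)*(k^2 - 4*k - 5) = (k - 2)*(k + 1)*(k - 5)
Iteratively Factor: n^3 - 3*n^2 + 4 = (n + 1)*(n^2 - 4*n + 4) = (n - 2)*(n + 1)*(n - 2)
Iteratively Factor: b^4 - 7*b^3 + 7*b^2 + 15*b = (b - 5)*(b^3 - 2*b^2 - 3*b) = (b - 5)*(b - 3)*(b^2 + b) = (b - 5)*(b - 3)*(b + 1)*(b)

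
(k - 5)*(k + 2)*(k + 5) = k^3 + 2*k^2 - 25*k - 50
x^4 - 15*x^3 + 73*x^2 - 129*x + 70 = (x - 7)*(x - 5)*(x - 2)*(x - 1)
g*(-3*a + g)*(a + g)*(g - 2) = -3*a^2*g^2 + 6*a^2*g - 2*a*g^3 + 4*a*g^2 + g^4 - 2*g^3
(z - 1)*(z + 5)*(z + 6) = z^3 + 10*z^2 + 19*z - 30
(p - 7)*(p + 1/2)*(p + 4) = p^3 - 5*p^2/2 - 59*p/2 - 14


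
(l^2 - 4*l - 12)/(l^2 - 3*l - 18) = (l + 2)/(l + 3)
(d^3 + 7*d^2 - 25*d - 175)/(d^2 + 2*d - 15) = (d^2 + 2*d - 35)/(d - 3)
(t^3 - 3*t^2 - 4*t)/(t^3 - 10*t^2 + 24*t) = (t + 1)/(t - 6)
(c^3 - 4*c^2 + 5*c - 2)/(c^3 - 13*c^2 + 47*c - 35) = (c^2 - 3*c + 2)/(c^2 - 12*c + 35)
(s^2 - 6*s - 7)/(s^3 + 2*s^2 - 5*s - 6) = (s - 7)/(s^2 + s - 6)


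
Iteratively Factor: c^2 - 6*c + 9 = (c - 3)*(c - 3)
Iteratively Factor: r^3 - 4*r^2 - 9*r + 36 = (r - 4)*(r^2 - 9) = (r - 4)*(r + 3)*(r - 3)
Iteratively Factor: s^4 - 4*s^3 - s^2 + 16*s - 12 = (s + 2)*(s^3 - 6*s^2 + 11*s - 6) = (s - 2)*(s + 2)*(s^2 - 4*s + 3) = (s - 3)*(s - 2)*(s + 2)*(s - 1)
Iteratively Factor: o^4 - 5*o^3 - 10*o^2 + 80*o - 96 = (o + 4)*(o^3 - 9*o^2 + 26*o - 24) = (o - 2)*(o + 4)*(o^2 - 7*o + 12) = (o - 4)*(o - 2)*(o + 4)*(o - 3)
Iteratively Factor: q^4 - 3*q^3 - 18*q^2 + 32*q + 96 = (q + 2)*(q^3 - 5*q^2 - 8*q + 48) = (q - 4)*(q + 2)*(q^2 - q - 12) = (q - 4)^2*(q + 2)*(q + 3)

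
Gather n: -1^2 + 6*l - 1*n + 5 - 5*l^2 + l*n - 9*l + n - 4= -5*l^2 + l*n - 3*l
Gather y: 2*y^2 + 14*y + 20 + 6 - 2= 2*y^2 + 14*y + 24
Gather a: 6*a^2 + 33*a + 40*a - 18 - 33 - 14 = 6*a^2 + 73*a - 65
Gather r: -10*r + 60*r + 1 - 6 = 50*r - 5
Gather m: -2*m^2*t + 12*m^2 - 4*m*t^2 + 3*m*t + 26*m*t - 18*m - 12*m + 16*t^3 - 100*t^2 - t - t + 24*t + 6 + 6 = m^2*(12 - 2*t) + m*(-4*t^2 + 29*t - 30) + 16*t^3 - 100*t^2 + 22*t + 12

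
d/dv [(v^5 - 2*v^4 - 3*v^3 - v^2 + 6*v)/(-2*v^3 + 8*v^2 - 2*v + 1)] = (-4*v^7 + 28*v^6 - 40*v^5 - 9*v^4 + 28*v^3 - 55*v^2 - 2*v + 6)/(4*v^6 - 32*v^5 + 72*v^4 - 36*v^3 + 20*v^2 - 4*v + 1)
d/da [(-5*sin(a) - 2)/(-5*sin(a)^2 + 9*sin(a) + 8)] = (-20*sin(a) + 25*cos(a)^2 - 47)*cos(a)/(5*sin(a)^2 - 9*sin(a) - 8)^2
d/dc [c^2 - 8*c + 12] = 2*c - 8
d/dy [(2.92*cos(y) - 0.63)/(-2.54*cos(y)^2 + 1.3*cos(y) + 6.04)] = (-7.4168*cos(y)^2 + 3.2004*cos(y) - 18.4558)*sin(y)/(6.4516*cos(y)^4 - 6.604*cos(y)^3 - 28.9932*cos(y)^2 + 15.704*cos(y) + 36.4816)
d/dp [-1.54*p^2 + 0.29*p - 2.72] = 0.29 - 3.08*p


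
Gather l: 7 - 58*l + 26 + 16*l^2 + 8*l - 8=16*l^2 - 50*l + 25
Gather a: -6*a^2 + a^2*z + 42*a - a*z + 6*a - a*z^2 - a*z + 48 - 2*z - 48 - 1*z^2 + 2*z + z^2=a^2*(z - 6) + a*(-z^2 - 2*z + 48)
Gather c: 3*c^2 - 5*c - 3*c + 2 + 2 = 3*c^2 - 8*c + 4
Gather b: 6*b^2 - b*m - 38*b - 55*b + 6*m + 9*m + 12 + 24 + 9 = 6*b^2 + b*(-m - 93) + 15*m + 45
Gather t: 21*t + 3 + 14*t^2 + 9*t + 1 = 14*t^2 + 30*t + 4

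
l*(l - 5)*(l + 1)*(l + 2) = l^4 - 2*l^3 - 13*l^2 - 10*l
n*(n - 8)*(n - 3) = n^3 - 11*n^2 + 24*n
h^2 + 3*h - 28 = (h - 4)*(h + 7)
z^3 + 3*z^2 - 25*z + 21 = (z - 3)*(z - 1)*(z + 7)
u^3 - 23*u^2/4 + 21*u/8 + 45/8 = (u - 5)*(u - 3/2)*(u + 3/4)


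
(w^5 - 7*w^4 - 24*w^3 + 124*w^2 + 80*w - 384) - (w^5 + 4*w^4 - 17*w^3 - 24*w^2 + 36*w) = -11*w^4 - 7*w^3 + 148*w^2 + 44*w - 384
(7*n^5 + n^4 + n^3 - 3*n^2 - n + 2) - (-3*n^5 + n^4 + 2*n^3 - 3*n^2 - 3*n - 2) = 10*n^5 - n^3 + 2*n + 4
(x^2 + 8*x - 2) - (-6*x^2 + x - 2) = 7*x^2 + 7*x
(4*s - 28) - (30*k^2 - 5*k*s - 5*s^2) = -30*k^2 + 5*k*s + 5*s^2 + 4*s - 28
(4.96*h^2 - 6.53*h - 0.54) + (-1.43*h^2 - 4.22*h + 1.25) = 3.53*h^2 - 10.75*h + 0.71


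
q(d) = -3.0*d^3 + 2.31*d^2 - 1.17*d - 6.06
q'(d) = -9.0*d^2 + 4.62*d - 1.17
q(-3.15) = 114.31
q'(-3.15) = -105.03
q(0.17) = -6.21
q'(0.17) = -0.64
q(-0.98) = 0.13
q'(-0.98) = -14.34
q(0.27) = -6.27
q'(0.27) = -0.58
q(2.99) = -69.10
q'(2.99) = -67.82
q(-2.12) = 35.39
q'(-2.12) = -51.41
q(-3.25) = 125.13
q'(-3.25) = -111.25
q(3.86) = -148.70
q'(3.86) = -117.43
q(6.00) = -577.92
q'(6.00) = -297.45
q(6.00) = -577.92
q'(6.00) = -297.45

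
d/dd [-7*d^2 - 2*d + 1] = -14*d - 2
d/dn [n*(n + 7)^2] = (n + 7)*(3*n + 7)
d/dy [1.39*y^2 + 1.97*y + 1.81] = 2.78*y + 1.97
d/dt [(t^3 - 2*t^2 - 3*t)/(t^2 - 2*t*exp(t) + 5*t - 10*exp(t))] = (-t*(-t^2 + 2*t + 3)*(2*t*exp(t) - 2*t + 12*exp(t) - 5) + (3*t^2 - 4*t - 3)*(t^2 - 2*t*exp(t) + 5*t - 10*exp(t)))/(t^2 - 2*t*exp(t) + 5*t - 10*exp(t))^2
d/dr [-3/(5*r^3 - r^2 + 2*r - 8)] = 3*(15*r^2 - 2*r + 2)/(5*r^3 - r^2 + 2*r - 8)^2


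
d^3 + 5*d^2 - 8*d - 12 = (d - 2)*(d + 1)*(d + 6)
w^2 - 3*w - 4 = (w - 4)*(w + 1)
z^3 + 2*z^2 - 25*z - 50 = (z - 5)*(z + 2)*(z + 5)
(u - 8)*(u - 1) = u^2 - 9*u + 8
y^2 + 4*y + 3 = (y + 1)*(y + 3)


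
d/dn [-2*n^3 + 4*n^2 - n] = -6*n^2 + 8*n - 1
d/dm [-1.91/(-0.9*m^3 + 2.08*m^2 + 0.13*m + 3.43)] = (-5.157*m^2 + 7.9456*m + 0.2483)/(-0.9*m^3 + 2.08*m^2 + 0.13*m + 3.43)^2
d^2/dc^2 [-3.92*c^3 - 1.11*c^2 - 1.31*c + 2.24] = -23.52*c - 2.22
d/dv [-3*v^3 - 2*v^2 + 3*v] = -9*v^2 - 4*v + 3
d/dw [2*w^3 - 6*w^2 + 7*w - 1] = 6*w^2 - 12*w + 7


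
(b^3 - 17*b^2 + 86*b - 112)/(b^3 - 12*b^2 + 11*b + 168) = (b - 2)/(b + 3)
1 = 1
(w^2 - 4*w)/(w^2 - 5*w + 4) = w/(w - 1)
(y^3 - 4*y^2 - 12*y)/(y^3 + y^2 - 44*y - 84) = y*(y - 6)/(y^2 - y - 42)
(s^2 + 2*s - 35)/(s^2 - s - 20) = (s + 7)/(s + 4)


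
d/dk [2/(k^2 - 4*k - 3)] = 4*(2 - k)/(-k^2 + 4*k + 3)^2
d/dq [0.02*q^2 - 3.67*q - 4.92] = 0.04*q - 3.67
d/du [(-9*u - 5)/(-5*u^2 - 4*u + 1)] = (-45*u^2 - 50*u - 29)/(25*u^4 + 40*u^3 + 6*u^2 - 8*u + 1)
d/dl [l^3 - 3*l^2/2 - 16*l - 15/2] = 3*l^2 - 3*l - 16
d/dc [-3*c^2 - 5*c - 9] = -6*c - 5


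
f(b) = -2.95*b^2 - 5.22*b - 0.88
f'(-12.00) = 65.58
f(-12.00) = -363.04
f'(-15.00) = 83.28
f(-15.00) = -586.33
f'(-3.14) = 13.31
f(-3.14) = -13.58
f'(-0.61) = -1.62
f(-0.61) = 1.21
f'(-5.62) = 27.94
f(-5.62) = -64.72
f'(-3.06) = 12.83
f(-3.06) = -12.53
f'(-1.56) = 3.98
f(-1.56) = 0.08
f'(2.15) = -17.90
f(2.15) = -25.74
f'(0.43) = -7.76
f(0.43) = -3.67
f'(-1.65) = 4.52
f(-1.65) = -0.30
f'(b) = -5.9*b - 5.22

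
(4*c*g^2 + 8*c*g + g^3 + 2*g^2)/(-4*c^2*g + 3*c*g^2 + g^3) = (-g - 2)/(c - g)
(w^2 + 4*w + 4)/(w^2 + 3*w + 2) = (w + 2)/(w + 1)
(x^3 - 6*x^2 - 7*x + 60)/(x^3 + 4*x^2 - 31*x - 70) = (x^2 - x - 12)/(x^2 + 9*x + 14)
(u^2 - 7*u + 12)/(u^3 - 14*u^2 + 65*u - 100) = (u - 3)/(u^2 - 10*u + 25)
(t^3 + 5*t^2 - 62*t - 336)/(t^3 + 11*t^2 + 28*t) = (t^2 - 2*t - 48)/(t*(t + 4))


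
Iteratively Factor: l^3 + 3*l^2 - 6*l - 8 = (l + 4)*(l^2 - l - 2) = (l - 2)*(l + 4)*(l + 1)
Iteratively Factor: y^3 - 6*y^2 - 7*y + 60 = (y - 5)*(y^2 - y - 12) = (y - 5)*(y - 4)*(y + 3)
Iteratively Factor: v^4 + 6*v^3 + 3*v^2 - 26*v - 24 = (v + 3)*(v^3 + 3*v^2 - 6*v - 8) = (v - 2)*(v + 3)*(v^2 + 5*v + 4) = (v - 2)*(v + 1)*(v + 3)*(v + 4)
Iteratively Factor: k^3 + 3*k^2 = (k)*(k^2 + 3*k) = k*(k + 3)*(k)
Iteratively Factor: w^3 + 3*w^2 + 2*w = (w + 1)*(w^2 + 2*w) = (w + 1)*(w + 2)*(w)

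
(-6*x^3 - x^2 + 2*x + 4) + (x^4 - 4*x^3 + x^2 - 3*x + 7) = x^4 - 10*x^3 - x + 11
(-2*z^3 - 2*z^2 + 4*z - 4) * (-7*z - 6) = 14*z^4 + 26*z^3 - 16*z^2 + 4*z + 24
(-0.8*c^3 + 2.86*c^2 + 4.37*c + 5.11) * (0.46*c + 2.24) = -0.368*c^4 - 0.4764*c^3 + 8.4166*c^2 + 12.1394*c + 11.4464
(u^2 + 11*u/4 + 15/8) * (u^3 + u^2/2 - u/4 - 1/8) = u^5 + 13*u^4/4 + 3*u^3 + u^2/8 - 13*u/16 - 15/64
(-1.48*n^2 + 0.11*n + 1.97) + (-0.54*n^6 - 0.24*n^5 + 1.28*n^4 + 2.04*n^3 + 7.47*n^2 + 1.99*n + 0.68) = -0.54*n^6 - 0.24*n^5 + 1.28*n^4 + 2.04*n^3 + 5.99*n^2 + 2.1*n + 2.65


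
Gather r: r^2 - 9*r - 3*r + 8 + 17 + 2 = r^2 - 12*r + 27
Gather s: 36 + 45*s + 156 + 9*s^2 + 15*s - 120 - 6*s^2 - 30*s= 3*s^2 + 30*s + 72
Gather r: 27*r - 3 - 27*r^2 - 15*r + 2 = -27*r^2 + 12*r - 1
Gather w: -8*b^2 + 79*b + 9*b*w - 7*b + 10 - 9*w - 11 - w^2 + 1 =-8*b^2 + 72*b - w^2 + w*(9*b - 9)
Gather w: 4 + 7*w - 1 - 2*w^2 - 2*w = -2*w^2 + 5*w + 3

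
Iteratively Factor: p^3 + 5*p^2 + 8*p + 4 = (p + 2)*(p^2 + 3*p + 2) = (p + 1)*(p + 2)*(p + 2)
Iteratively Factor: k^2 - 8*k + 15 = (k - 5)*(k - 3)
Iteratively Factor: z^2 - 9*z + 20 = (z - 4)*(z - 5)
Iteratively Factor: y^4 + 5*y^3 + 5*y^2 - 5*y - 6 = (y + 3)*(y^3 + 2*y^2 - y - 2) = (y + 1)*(y + 3)*(y^2 + y - 2) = (y + 1)*(y + 2)*(y + 3)*(y - 1)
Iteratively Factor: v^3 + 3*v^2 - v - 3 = (v - 1)*(v^2 + 4*v + 3) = (v - 1)*(v + 3)*(v + 1)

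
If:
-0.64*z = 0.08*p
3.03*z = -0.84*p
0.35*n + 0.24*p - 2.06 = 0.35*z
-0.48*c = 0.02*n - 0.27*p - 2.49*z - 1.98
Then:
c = 3.88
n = 5.89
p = 0.00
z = 0.00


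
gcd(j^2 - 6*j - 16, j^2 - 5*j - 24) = j - 8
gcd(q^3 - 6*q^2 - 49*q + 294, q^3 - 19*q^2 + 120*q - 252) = q^2 - 13*q + 42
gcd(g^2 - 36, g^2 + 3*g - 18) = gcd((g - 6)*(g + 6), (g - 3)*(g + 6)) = g + 6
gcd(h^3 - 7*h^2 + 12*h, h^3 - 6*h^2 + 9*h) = h^2 - 3*h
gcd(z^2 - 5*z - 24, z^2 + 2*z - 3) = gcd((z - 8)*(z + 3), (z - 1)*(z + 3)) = z + 3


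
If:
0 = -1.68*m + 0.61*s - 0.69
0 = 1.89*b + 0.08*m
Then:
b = 0.017384731670446 - 0.0153691106072058*s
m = 0.363095238095238*s - 0.410714285714286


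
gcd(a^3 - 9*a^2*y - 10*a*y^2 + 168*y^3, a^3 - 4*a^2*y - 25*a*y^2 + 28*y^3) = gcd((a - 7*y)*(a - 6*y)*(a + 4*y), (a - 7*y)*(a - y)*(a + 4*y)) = -a^2 + 3*a*y + 28*y^2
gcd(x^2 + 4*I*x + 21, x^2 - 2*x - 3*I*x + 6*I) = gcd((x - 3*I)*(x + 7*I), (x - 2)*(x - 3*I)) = x - 3*I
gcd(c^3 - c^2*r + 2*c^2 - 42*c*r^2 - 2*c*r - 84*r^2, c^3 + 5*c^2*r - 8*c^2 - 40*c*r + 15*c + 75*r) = 1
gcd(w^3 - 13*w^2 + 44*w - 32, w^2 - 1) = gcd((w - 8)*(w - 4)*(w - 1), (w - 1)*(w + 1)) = w - 1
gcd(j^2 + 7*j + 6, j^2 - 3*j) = 1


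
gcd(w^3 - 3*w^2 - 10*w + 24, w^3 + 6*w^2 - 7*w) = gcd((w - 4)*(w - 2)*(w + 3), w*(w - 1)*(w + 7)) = 1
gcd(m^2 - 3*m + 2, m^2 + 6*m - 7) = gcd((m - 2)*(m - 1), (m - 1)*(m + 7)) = m - 1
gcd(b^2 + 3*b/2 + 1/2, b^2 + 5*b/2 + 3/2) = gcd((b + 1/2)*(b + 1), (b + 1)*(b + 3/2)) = b + 1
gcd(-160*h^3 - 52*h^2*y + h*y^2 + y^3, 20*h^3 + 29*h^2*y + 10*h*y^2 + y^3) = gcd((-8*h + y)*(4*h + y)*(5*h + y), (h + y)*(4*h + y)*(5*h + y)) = 20*h^2 + 9*h*y + y^2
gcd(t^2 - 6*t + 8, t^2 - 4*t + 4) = t - 2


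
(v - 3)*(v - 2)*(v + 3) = v^3 - 2*v^2 - 9*v + 18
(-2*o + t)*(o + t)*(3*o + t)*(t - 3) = -6*o^3*t + 18*o^3 - 5*o^2*t^2 + 15*o^2*t + 2*o*t^3 - 6*o*t^2 + t^4 - 3*t^3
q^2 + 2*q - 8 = (q - 2)*(q + 4)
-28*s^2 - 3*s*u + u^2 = (-7*s + u)*(4*s + u)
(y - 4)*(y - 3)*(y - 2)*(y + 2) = y^4 - 7*y^3 + 8*y^2 + 28*y - 48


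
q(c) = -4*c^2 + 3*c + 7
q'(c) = 3 - 8*c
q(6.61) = -147.94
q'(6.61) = -49.88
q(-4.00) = -69.00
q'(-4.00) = 35.00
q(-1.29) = -3.53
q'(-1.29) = 13.32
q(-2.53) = -26.19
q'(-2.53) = 23.24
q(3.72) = -37.19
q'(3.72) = -26.76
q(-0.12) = 6.58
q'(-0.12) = 3.96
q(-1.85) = -12.24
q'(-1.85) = 17.80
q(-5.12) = -113.22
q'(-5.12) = 43.96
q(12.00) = -533.00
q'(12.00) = -93.00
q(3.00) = -20.00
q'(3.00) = -21.00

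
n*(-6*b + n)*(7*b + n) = -42*b^2*n + b*n^2 + n^3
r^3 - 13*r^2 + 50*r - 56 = (r - 7)*(r - 4)*(r - 2)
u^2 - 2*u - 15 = (u - 5)*(u + 3)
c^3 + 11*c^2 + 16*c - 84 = (c - 2)*(c + 6)*(c + 7)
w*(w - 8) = w^2 - 8*w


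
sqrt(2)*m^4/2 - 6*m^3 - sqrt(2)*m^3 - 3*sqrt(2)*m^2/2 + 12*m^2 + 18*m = m*(m - 3)*(m - 6*sqrt(2))*(sqrt(2)*m/2 + sqrt(2)/2)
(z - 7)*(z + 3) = z^2 - 4*z - 21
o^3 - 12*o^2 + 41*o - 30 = (o - 6)*(o - 5)*(o - 1)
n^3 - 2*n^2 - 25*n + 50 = (n - 5)*(n - 2)*(n + 5)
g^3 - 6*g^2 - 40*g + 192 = (g - 8)*(g - 4)*(g + 6)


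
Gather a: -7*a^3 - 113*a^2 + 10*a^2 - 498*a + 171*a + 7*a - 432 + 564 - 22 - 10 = -7*a^3 - 103*a^2 - 320*a + 100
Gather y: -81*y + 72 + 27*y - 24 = 48 - 54*y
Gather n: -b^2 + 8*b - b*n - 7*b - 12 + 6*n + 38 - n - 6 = -b^2 + b + n*(5 - b) + 20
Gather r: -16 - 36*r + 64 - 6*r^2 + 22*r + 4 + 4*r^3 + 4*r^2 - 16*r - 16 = 4*r^3 - 2*r^2 - 30*r + 36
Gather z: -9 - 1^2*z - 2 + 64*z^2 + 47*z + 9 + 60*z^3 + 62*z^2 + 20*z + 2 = 60*z^3 + 126*z^2 + 66*z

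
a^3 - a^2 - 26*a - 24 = (a - 6)*(a + 1)*(a + 4)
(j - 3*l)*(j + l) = j^2 - 2*j*l - 3*l^2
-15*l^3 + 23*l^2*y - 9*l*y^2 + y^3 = (-5*l + y)*(-3*l + y)*(-l + y)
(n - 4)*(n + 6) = n^2 + 2*n - 24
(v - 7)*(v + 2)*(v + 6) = v^3 + v^2 - 44*v - 84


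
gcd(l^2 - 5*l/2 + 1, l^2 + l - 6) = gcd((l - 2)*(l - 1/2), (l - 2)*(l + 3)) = l - 2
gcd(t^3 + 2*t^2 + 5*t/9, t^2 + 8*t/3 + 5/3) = t + 5/3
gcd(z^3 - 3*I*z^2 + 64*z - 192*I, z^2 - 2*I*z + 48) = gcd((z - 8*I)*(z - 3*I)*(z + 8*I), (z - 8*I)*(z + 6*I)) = z - 8*I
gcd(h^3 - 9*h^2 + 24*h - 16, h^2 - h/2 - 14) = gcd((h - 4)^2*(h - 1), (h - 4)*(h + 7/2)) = h - 4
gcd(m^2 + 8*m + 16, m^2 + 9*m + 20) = m + 4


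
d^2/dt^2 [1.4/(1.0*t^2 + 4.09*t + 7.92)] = (-2.8*t^2 - 11.452*t + 1.4*(2.0*t + 4.09)*(4.0*t + 8.18) - 22.176)/(1.0*t^2 + 4.09*t + 7.92)^3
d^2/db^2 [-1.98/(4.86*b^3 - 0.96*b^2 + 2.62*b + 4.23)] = ((57.7368*b - 3.8016)*(4.86*b^3 - 0.96*b^2 + 2.62*b + 4.23) - 1.98*(14.58*b^2 - 1.92*b + 2.62)*(29.16*b^2 - 3.84*b + 5.24))/(4.86*b^3 - 0.96*b^2 + 2.62*b + 4.23)^3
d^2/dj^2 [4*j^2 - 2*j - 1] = 8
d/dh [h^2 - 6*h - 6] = 2*h - 6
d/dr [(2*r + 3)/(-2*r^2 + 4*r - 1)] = 2*(2*r^2 + 6*r - 7)/(4*r^4 - 16*r^3 + 20*r^2 - 8*r + 1)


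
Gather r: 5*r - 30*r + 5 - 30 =-25*r - 25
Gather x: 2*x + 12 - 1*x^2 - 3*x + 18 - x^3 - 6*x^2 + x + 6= -x^3 - 7*x^2 + 36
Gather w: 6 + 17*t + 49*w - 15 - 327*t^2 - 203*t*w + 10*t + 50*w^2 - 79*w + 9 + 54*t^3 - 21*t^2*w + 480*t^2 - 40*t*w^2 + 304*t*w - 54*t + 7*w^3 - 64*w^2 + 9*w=54*t^3 + 153*t^2 - 27*t + 7*w^3 + w^2*(-40*t - 14) + w*(-21*t^2 + 101*t - 21)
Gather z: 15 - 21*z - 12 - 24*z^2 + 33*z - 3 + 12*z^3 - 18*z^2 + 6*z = 12*z^3 - 42*z^2 + 18*z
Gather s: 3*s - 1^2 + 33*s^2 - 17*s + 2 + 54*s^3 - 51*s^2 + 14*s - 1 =54*s^3 - 18*s^2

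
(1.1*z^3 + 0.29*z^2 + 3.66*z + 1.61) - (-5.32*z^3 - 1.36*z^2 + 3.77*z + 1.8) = 6.42*z^3 + 1.65*z^2 - 0.11*z - 0.19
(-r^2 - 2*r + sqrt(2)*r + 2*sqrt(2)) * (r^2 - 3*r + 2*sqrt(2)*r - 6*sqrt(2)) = -r^4 - sqrt(2)*r^3 + r^3 + sqrt(2)*r^2 + 10*r^2 - 4*r + 6*sqrt(2)*r - 24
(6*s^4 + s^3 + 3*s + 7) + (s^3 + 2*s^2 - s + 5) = 6*s^4 + 2*s^3 + 2*s^2 + 2*s + 12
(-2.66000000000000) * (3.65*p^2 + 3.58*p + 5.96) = -9.709*p^2 - 9.5228*p - 15.8536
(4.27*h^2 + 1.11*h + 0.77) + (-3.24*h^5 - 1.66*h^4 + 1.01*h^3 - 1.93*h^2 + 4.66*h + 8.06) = -3.24*h^5 - 1.66*h^4 + 1.01*h^3 + 2.34*h^2 + 5.77*h + 8.83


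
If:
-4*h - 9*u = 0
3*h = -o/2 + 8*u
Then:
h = -9*u/4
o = 59*u/2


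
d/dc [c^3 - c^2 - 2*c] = 3*c^2 - 2*c - 2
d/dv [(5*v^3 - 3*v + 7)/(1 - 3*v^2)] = 3*(-5*v^4 + 2*v^2 + 14*v - 1)/(9*v^4 - 6*v^2 + 1)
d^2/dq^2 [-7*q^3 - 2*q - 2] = -42*q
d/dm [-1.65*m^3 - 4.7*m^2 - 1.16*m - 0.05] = -4.95*m^2 - 9.4*m - 1.16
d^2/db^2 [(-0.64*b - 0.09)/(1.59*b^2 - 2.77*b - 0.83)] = ((0.64*b + 0.09)*(3.18*b - 2.77)*(6.36*b - 5.54) + (6.1056*b - 3.2594)*(-1.59*b^2 + 2.77*b + 0.83))/(-1.59*b^2 + 2.77*b + 0.83)^3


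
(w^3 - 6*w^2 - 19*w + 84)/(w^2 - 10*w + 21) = w + 4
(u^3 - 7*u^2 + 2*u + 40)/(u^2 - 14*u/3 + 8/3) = 3*(u^2 - 3*u - 10)/(3*u - 2)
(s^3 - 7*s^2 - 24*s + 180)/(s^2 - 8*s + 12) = (s^2 - s - 30)/(s - 2)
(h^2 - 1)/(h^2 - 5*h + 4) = (h + 1)/(h - 4)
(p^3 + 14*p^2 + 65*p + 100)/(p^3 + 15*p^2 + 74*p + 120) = (p + 5)/(p + 6)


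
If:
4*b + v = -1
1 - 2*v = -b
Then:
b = -1/3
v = 1/3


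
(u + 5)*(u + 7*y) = u^2 + 7*u*y + 5*u + 35*y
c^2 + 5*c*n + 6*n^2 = (c + 2*n)*(c + 3*n)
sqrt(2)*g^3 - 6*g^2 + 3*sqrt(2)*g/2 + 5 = (g - 5*sqrt(2)/2)*(g - sqrt(2))*(sqrt(2)*g + 1)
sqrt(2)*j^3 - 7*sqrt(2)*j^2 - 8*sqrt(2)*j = j*(j - 8)*(sqrt(2)*j + sqrt(2))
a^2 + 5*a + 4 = (a + 1)*(a + 4)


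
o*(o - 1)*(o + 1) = o^3 - o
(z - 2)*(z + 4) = z^2 + 2*z - 8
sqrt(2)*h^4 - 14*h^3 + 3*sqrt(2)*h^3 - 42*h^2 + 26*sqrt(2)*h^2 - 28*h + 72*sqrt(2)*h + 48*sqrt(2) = (h + 2)*(h - 4*sqrt(2))*(h - 3*sqrt(2))*(sqrt(2)*h + sqrt(2))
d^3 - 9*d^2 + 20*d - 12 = (d - 6)*(d - 2)*(d - 1)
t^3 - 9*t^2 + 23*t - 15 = (t - 5)*(t - 3)*(t - 1)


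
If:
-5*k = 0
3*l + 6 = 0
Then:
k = 0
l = -2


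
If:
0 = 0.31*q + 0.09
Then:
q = -0.29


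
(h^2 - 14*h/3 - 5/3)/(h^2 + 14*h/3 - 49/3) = (3*h^2 - 14*h - 5)/(3*h^2 + 14*h - 49)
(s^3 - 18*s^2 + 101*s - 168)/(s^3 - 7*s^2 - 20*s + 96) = (s - 7)/(s + 4)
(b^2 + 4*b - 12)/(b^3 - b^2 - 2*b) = (b + 6)/(b*(b + 1))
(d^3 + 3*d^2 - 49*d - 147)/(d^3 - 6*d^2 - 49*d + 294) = (d + 3)/(d - 6)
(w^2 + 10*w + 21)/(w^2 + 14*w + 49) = (w + 3)/(w + 7)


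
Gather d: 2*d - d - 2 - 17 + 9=d - 10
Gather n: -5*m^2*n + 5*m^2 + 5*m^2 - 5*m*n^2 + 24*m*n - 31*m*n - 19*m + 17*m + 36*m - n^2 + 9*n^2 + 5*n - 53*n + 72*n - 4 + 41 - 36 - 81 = 10*m^2 + 34*m + n^2*(8 - 5*m) + n*(-5*m^2 - 7*m + 24) - 80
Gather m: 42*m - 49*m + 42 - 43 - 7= -7*m - 8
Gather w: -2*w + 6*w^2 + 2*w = 6*w^2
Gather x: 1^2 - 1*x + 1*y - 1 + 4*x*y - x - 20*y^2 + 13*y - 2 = x*(4*y - 2) - 20*y^2 + 14*y - 2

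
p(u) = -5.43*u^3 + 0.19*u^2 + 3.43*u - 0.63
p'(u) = -16.29*u^2 + 0.38*u + 3.43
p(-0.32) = -1.53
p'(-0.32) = 1.64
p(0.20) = 0.02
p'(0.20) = 2.85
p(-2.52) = 78.83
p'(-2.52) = -100.98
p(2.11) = -43.56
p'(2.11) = -68.29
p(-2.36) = 63.71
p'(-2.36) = -88.20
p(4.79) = -576.61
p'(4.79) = -368.51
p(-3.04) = 143.25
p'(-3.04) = -148.27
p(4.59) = -505.98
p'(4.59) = -338.03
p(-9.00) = 3942.36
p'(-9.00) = -1319.48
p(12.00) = -9315.15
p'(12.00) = -2337.77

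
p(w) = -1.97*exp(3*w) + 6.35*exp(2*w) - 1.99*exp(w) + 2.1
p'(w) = -5.91*exp(3*w) + 12.7*exp(2*w) - 1.99*exp(w)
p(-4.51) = 2.08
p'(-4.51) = -0.02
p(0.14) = 5.21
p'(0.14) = 5.52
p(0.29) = 6.08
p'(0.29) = 5.92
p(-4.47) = 2.08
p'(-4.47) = -0.02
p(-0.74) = 2.38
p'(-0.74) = 1.30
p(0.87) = 6.74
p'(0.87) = -12.76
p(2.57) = -3334.02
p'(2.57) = -11040.42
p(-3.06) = 2.02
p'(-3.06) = -0.07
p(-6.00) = 2.10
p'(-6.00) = 0.00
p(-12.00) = 2.10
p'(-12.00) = 0.00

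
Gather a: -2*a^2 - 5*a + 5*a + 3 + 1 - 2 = 2 - 2*a^2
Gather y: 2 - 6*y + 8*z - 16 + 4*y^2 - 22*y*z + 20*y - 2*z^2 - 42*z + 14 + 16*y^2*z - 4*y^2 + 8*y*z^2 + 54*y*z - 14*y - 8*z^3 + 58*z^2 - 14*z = 16*y^2*z + y*(8*z^2 + 32*z) - 8*z^3 + 56*z^2 - 48*z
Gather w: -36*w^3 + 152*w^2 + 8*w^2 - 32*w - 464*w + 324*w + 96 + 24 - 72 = -36*w^3 + 160*w^2 - 172*w + 48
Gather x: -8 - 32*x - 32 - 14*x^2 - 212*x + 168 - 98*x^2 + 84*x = -112*x^2 - 160*x + 128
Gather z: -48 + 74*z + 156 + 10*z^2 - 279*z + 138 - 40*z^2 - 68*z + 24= -30*z^2 - 273*z + 270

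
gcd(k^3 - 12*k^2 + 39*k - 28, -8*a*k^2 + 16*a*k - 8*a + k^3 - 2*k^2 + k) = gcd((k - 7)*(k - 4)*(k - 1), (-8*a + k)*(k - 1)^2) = k - 1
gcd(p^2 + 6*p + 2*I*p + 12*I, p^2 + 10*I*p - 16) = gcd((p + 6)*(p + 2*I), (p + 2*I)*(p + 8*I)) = p + 2*I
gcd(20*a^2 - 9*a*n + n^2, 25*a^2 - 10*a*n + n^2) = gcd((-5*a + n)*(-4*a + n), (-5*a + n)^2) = 5*a - n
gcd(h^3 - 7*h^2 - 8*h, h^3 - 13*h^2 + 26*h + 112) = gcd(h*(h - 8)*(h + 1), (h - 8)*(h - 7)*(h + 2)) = h - 8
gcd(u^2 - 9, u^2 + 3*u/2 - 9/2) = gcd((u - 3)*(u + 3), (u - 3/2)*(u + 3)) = u + 3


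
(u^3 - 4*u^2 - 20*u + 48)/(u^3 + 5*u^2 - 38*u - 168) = (u - 2)/(u + 7)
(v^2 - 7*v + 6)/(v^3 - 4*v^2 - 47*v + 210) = (v - 1)/(v^2 + 2*v - 35)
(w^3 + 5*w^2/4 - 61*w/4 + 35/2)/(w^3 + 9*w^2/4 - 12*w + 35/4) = (w - 2)/(w - 1)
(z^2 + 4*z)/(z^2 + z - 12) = z/(z - 3)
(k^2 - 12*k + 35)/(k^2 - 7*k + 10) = (k - 7)/(k - 2)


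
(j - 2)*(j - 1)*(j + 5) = j^3 + 2*j^2 - 13*j + 10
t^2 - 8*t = t*(t - 8)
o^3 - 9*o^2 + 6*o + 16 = (o - 8)*(o - 2)*(o + 1)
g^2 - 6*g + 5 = (g - 5)*(g - 1)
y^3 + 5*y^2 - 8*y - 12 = (y - 2)*(y + 1)*(y + 6)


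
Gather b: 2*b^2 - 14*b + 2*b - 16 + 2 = 2*b^2 - 12*b - 14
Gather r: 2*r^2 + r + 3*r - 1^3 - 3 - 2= 2*r^2 + 4*r - 6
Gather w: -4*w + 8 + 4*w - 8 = 0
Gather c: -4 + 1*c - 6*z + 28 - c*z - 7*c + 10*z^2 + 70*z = c*(-z - 6) + 10*z^2 + 64*z + 24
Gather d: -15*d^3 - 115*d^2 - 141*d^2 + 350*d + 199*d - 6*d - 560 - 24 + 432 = -15*d^3 - 256*d^2 + 543*d - 152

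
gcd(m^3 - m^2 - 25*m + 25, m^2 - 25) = m^2 - 25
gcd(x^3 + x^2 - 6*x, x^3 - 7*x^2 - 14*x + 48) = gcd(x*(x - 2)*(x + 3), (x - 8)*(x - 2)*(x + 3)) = x^2 + x - 6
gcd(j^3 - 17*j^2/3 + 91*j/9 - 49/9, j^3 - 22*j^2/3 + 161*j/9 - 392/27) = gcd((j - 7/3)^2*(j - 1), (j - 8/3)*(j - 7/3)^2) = j^2 - 14*j/3 + 49/9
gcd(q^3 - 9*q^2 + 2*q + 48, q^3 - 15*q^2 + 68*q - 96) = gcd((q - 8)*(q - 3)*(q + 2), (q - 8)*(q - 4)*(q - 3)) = q^2 - 11*q + 24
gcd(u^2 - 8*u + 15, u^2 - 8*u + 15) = u^2 - 8*u + 15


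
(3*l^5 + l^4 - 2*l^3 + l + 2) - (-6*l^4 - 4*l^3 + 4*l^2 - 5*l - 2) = 3*l^5 + 7*l^4 + 2*l^3 - 4*l^2 + 6*l + 4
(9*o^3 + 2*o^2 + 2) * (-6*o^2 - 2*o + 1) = -54*o^5 - 30*o^4 + 5*o^3 - 10*o^2 - 4*o + 2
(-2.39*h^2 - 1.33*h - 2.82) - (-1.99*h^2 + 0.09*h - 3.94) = -0.4*h^2 - 1.42*h + 1.12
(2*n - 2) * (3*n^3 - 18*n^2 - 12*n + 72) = 6*n^4 - 42*n^3 + 12*n^2 + 168*n - 144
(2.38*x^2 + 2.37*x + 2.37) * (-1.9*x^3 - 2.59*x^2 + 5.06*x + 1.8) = -4.522*x^5 - 10.6672*x^4 + 1.4015*x^3 + 10.1379*x^2 + 16.2582*x + 4.266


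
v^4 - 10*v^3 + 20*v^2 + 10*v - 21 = (v - 7)*(v - 3)*(v - 1)*(v + 1)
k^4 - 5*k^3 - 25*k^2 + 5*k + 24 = (k - 8)*(k - 1)*(k + 1)*(k + 3)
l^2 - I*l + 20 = (l - 5*I)*(l + 4*I)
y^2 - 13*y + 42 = (y - 7)*(y - 6)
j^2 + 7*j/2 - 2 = (j - 1/2)*(j + 4)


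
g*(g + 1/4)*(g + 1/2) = g^3 + 3*g^2/4 + g/8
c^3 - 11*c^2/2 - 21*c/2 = c*(c - 7)*(c + 3/2)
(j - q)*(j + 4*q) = j^2 + 3*j*q - 4*q^2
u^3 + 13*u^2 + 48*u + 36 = (u + 1)*(u + 6)^2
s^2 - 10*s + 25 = (s - 5)^2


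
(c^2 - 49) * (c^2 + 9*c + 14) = c^4 + 9*c^3 - 35*c^2 - 441*c - 686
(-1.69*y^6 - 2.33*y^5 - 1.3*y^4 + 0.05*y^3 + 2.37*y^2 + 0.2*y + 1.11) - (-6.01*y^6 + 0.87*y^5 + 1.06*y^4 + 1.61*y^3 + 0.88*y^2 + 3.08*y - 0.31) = 4.32*y^6 - 3.2*y^5 - 2.36*y^4 - 1.56*y^3 + 1.49*y^2 - 2.88*y + 1.42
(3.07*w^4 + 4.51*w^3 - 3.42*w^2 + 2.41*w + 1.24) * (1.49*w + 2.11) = 4.5743*w^5 + 13.1976*w^4 + 4.4203*w^3 - 3.6253*w^2 + 6.9327*w + 2.6164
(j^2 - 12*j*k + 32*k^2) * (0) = 0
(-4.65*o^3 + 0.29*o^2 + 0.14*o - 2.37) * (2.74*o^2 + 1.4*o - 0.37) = -12.741*o^5 - 5.7154*o^4 + 2.5101*o^3 - 6.4051*o^2 - 3.3698*o + 0.8769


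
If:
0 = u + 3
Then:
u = -3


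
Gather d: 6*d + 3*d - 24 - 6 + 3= 9*d - 27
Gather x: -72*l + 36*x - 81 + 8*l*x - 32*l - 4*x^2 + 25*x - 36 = -104*l - 4*x^2 + x*(8*l + 61) - 117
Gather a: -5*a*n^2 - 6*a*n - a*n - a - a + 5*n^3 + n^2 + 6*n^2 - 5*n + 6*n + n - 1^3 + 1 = a*(-5*n^2 - 7*n - 2) + 5*n^3 + 7*n^2 + 2*n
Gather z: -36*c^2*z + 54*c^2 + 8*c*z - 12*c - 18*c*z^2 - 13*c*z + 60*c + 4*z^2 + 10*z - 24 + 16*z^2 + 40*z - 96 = 54*c^2 + 48*c + z^2*(20 - 18*c) + z*(-36*c^2 - 5*c + 50) - 120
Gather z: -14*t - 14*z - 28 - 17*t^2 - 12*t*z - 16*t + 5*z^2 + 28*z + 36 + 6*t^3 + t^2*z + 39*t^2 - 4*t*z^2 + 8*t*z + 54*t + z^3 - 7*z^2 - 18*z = 6*t^3 + 22*t^2 + 24*t + z^3 + z^2*(-4*t - 2) + z*(t^2 - 4*t - 4) + 8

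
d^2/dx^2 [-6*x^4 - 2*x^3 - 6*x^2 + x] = -72*x^2 - 12*x - 12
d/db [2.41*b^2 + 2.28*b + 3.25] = 4.82*b + 2.28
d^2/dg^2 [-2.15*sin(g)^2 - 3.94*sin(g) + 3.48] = 3.94*sin(g) - 4.3*cos(2*g)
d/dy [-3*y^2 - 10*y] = -6*y - 10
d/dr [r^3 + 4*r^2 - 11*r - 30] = 3*r^2 + 8*r - 11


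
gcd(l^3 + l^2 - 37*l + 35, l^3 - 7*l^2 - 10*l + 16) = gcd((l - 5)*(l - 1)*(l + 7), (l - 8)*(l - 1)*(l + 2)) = l - 1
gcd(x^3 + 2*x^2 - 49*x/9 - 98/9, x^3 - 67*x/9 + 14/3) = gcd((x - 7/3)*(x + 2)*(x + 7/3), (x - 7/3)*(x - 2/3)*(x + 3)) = x - 7/3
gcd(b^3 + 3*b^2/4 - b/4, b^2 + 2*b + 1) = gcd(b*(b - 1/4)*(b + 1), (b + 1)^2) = b + 1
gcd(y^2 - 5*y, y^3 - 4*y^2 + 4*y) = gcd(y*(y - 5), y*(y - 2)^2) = y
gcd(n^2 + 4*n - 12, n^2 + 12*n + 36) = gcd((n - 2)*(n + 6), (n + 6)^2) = n + 6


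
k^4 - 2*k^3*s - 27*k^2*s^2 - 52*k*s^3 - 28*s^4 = (k - 7*s)*(k + s)*(k + 2*s)^2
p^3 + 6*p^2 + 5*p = p*(p + 1)*(p + 5)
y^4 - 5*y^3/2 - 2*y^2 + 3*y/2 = y*(y - 3)*(y - 1/2)*(y + 1)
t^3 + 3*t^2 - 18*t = t*(t - 3)*(t + 6)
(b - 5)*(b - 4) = b^2 - 9*b + 20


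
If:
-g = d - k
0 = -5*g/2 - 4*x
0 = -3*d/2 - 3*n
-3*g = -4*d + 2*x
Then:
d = -7*x/10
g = -8*x/5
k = -23*x/10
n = 7*x/20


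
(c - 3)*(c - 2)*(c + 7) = c^3 + 2*c^2 - 29*c + 42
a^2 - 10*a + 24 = (a - 6)*(a - 4)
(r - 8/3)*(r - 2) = r^2 - 14*r/3 + 16/3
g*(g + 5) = g^2 + 5*g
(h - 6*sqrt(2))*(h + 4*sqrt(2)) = h^2 - 2*sqrt(2)*h - 48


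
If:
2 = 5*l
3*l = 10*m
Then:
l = 2/5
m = 3/25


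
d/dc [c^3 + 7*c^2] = c*(3*c + 14)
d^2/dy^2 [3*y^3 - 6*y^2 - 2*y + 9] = 18*y - 12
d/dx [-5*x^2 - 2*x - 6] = -10*x - 2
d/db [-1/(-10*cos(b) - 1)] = 10*sin(b)/(10*cos(b) + 1)^2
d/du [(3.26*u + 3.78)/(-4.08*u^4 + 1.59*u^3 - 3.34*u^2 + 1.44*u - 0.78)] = (39.9024*u^4 + 51.3228*u^3 - 7.1422*u^2 + 25.2504*u - 7.986)/(16.6464*u^8 - 12.9744*u^7 + 29.7825*u^6 - 22.3716*u^5 + 22.0996*u^4 - 12.0996*u^3 + 7.284*u^2 - 2.2464*u + 0.6084)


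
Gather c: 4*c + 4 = 4*c + 4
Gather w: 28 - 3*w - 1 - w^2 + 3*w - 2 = 25 - w^2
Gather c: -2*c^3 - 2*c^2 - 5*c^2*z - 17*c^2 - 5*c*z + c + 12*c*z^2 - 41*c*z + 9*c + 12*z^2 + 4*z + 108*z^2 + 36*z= -2*c^3 + c^2*(-5*z - 19) + c*(12*z^2 - 46*z + 10) + 120*z^2 + 40*z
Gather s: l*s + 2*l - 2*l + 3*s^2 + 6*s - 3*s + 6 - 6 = 3*s^2 + s*(l + 3)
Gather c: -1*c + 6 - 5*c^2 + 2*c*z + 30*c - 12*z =-5*c^2 + c*(2*z + 29) - 12*z + 6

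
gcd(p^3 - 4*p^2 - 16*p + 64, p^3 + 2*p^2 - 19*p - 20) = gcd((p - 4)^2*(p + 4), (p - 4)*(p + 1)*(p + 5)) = p - 4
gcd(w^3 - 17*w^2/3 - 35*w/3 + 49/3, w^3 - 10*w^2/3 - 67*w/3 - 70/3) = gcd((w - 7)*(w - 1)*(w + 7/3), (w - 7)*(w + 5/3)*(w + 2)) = w - 7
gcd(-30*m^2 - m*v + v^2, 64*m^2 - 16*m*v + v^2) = 1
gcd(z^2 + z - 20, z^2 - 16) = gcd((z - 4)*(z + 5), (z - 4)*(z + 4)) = z - 4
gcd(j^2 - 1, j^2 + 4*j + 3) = j + 1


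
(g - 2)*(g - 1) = g^2 - 3*g + 2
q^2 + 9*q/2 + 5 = (q + 2)*(q + 5/2)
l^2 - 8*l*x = l*(l - 8*x)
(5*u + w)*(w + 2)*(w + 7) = 5*u*w^2 + 45*u*w + 70*u + w^3 + 9*w^2 + 14*w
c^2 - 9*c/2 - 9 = (c - 6)*(c + 3/2)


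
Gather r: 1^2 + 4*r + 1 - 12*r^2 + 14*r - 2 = -12*r^2 + 18*r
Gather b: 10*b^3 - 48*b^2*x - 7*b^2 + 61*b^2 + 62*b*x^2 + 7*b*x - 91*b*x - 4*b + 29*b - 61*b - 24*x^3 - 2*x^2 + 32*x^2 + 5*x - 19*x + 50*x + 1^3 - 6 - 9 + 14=10*b^3 + b^2*(54 - 48*x) + b*(62*x^2 - 84*x - 36) - 24*x^3 + 30*x^2 + 36*x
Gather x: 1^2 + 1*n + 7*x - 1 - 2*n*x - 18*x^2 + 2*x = n - 18*x^2 + x*(9 - 2*n)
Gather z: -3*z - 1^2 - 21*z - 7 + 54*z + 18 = 30*z + 10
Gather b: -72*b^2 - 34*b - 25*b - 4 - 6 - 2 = -72*b^2 - 59*b - 12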